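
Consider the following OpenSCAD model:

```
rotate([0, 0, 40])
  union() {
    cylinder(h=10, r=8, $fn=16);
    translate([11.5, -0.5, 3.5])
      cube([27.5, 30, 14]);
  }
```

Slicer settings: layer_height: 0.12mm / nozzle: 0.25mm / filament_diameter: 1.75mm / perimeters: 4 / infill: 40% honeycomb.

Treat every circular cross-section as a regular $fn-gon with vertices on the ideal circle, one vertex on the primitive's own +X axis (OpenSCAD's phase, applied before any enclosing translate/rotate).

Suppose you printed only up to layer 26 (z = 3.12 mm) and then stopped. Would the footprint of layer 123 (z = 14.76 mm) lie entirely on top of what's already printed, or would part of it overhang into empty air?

Compare the two slices. At z = 3.12: the r=8 cylinder gives a regular 16-gon of circumradius 8 (constant along its height) (area = (16/2)·8.000²·sin(360°/16) = 195.93 mm²); the cube at (11.5, -0.5) is absent (z outside [3.5, 17.5]); Combining (union): only the r=8 cylinder is present, so the union is just that shape — area = 195.93 mm²; (rotated 40° about Z; rotation is an isometry so areas/perimeters/island counts are preserved). At z = 14.76: the cylinder does not reach this height (z outside [0, 10]); the 27.5×30 cube at (11.5, -0.5) contributes its full rectangle (area 825.00 mm²); Combining (union): only the 27.5×30 cube at (11.5, -0.5) is present, so the union is just that shape — area = 825.00 mm²; (rotated 40° about Z; rotation is an isometry so areas/perimeters/island counts are preserved). Checking containment: at z = 14.76 the cross-section extends beyond the z = 3.12 cross-section by about 825.00 mm².

part overhangs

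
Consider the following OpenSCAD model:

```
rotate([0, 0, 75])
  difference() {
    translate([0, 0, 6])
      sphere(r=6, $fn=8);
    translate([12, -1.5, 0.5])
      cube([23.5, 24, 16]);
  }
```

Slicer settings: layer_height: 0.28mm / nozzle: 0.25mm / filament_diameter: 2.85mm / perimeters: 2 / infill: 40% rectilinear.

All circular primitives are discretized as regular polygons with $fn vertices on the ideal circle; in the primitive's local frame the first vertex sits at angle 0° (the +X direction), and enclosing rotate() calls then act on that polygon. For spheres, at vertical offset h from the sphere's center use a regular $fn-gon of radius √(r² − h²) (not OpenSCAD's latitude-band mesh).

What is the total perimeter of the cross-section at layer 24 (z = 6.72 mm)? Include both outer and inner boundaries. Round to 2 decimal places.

36.47 mm

At z = 6.72 mm: the sphere: section is a regular 8-gon, circumradius = √(r²−h²) = √(6²−0.72²) = 5.957 (perimeter = 2·8·5.957·sin(180°/8) = 36.47 mm); the 23.5×24 cube at (12, -1.5) contributes its full rectangle (perimeter 95.00 mm); Subtracting the remaining from the first: starting from the r=6 sphere, the 23.5×24 cube at (12, -1.5) misses the remaining region (no effect) — boundary = 36.47 mm; (whole slice rotated 75° about Z — lengths, areas and connectivity unchanged). Overall, the cross-section is a single solid region. Total boundary length (outer) = 36.47 mm.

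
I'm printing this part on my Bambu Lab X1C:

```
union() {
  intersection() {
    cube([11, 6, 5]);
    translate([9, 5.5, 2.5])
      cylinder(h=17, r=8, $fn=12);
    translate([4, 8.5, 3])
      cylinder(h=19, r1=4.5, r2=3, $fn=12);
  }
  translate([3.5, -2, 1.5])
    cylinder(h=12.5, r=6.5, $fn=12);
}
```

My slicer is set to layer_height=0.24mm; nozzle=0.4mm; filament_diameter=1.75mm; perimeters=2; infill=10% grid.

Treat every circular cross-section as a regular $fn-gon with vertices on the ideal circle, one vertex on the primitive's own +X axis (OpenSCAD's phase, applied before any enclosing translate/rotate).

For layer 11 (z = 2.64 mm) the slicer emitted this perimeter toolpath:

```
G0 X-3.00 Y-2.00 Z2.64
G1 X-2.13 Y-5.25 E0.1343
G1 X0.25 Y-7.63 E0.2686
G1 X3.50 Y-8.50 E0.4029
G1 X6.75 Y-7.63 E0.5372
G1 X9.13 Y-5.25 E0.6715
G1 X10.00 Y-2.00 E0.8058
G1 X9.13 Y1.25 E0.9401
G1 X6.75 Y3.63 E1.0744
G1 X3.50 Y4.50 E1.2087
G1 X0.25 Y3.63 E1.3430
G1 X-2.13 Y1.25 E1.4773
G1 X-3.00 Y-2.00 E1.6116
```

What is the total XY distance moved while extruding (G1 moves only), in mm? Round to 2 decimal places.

40.38 mm

Sum the Euclidean lengths of each G1 segment: total = 40.38 mm.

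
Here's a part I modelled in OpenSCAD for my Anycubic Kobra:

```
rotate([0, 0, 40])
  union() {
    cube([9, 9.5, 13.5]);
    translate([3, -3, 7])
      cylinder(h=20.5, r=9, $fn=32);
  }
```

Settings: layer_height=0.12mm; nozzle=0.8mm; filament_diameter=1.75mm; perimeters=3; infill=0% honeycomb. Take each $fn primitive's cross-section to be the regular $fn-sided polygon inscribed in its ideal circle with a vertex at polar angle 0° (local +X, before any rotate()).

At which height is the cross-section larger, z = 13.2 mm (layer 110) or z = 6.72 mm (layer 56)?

Layer 110 (z = 13.2): the cube is present — its section is the full 9×9.5 rectangle (area 85.50 mm²); the r=9 cylinder at (3, -3) contributes a regular 32-gon of circumradius 9 (area = (32/2)·9.000²·sin(360°/32) = 252.84 mm²); Merging all regions: the regions partially overlap — summed areas 338.34 mm² minus the doubly-counted overlap 48.88 mm² gives 289.45 mm² — area = 289.45 mm²; (whole slice rotated 40° about Z — lengths, areas and connectivity unchanged). So its area = 289.45 mm². Layer 56 (z = 6.72): the cube (footprint 9×9.5) is included at this height (area 85.50 mm²); the cylinder at (3, -3) is absent (z outside [7, 27.5]); Combining (union): only the 9×9.5 cube is present, so the union is just that shape — area = 85.50 mm²; (rotated 40° about Z; rotation is an isometry so areas/perimeters/island counts are preserved). So its area = 85.50 mm². Layer 110 is larger (289.45 vs 85.50 mm²).

layer 110 (z = 13.2 mm)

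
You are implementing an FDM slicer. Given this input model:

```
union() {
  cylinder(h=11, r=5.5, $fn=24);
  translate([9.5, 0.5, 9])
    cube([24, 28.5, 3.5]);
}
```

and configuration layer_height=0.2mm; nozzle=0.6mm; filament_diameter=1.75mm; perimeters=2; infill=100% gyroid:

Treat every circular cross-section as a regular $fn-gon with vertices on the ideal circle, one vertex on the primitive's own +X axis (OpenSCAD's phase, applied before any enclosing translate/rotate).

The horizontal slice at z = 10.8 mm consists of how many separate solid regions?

2

At z = 10.8 mm: the r=5.5 cylinder contributes a regular 24-gon of circumradius 5.5; the cube at (9.5, 0.5) (footprint 24×28.5) is included at this height; Combining (union): the 2 present regions are separate (no shared area or edge), so areas and boundary lengths simply add and each stays a separate island — 2 connected regions. The result has 2 disconnected regions.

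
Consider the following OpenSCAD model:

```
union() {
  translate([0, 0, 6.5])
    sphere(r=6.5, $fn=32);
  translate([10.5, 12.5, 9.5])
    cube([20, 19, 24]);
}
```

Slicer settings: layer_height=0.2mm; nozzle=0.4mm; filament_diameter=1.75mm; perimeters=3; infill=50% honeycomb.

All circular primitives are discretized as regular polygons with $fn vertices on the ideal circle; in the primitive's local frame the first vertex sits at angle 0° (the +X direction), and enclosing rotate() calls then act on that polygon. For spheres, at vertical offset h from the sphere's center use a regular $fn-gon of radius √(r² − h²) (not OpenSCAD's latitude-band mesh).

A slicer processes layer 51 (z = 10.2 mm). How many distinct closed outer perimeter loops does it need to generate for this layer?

2

At z = 10.2 mm: the r=6.5 sphere slices to a regular 32-gon of circumradius 5.344 (√(r²−h²) with h=3.7 from center); the cube at (10.5, 12.5) (footprint 20×19) is included at this height; Merging all regions: the 2 present regions are separate (no shared area or edge), so areas and boundary lengths simply add and each stays a separate island — 2 connected regions. The result has 2 disconnected regions.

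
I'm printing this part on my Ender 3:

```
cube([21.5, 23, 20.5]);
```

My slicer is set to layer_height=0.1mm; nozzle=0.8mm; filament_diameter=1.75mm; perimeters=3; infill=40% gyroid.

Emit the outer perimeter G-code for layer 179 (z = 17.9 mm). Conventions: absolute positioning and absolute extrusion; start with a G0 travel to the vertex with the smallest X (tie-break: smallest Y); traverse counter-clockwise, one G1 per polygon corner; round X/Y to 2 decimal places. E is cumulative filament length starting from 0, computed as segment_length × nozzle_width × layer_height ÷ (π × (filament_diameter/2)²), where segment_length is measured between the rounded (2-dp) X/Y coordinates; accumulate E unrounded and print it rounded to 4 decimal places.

At z = 17.9 mm: the 21.5×23 cube contributes its full rectangle. The outline is a single polygon with 4 vertices. Extrusion per mm of travel: 0.8 × 0.1 / (π × 0.875²) = 0.033260. Accumulating E over each segment gives final E = 2.9602.

G0 X0.00 Y0.00 Z17.90
G1 X21.50 Y0.00 E0.7151
G1 X21.50 Y23.00 E1.4801
G1 X0.00 Y23.00 E2.1952
G1 X0.00 Y0.00 E2.9602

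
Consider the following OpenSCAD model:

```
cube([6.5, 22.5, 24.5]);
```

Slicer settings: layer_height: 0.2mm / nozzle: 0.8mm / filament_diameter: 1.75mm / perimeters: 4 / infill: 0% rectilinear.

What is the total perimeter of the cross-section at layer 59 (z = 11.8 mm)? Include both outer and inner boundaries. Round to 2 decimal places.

At z = 11.8 mm: the 6.5×22.5 cube contributes its full rectangle (perimeter 58.00 mm). Overall, the cross-section is a single solid region. Total boundary length (outer) = 58.00 mm.

58.00 mm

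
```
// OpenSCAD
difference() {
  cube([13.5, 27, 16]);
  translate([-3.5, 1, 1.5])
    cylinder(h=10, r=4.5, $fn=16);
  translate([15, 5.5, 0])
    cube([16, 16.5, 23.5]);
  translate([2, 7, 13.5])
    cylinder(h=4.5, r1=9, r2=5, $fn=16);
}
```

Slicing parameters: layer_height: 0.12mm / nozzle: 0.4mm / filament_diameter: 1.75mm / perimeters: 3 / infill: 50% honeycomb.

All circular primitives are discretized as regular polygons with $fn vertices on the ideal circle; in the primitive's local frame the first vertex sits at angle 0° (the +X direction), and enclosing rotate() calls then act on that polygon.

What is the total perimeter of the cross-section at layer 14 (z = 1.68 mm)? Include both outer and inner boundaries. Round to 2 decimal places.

80.45 mm

At z = 1.68 mm: the cube (footprint 13.5×27) is included at this height (perimeter 81.00 mm); the cylinder at (-3.5, 1): section is a regular 16-gon, circumradius r=4.5 (perimeter = 2·16·4.500·sin(180°/16) = 28.09 mm); the cube at (15, 5.5) is present — its section is the full 16×16.5 rectangle (perimeter 65.00 mm); the cone at (2, 7) is absent (z outside [13.5, 18]); Taking the first minus the rest: starting from the 13.5×27 cube, the r=4.5 cylinder at (-3.5, 1) partially overlaps it — only the 2.65 mm² overlap (of its 61.99 mm²) is removed, clipping the outline; the 16×16.5 cube at (15, 5.5) misses the remaining region (no effect) — boundary = 80.45 mm. Overall, the cross-section is a single solid region. Total boundary length (outer) = 80.45 mm.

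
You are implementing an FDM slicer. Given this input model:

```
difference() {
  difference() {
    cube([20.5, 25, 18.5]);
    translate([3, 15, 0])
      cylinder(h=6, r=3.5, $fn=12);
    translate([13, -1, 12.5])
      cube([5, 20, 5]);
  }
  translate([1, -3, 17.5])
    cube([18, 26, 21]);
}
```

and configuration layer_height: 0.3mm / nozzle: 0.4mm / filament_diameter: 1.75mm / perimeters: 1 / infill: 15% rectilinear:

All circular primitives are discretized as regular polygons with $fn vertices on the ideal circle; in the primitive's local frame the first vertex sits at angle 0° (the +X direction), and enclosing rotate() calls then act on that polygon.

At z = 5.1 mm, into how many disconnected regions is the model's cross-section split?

At z = 5.1 mm: the cube (footprint 20.5×25) is included at this height; the cylinder at (3, 15): section is a regular 12-gon, circumradius r=3.5; the cube at (13, -1) is absent (z outside [12.5, 17.5]); Subtracting the remaining from the first: starting from the 20.5×25 cube, the r=3.5 cylinder at (3, 15) partially overlaps it — only the 35.82 mm² overlap (of its 36.75 mm²) is removed, clipping the outline — 1 connected region; the cube at (1, -3) is not intersected at this z (z outside [17.5, 38.5]); Taking the first minus the rest: none of the subtracted shapes is present at this height, so that combined region is unchanged — 1 connected region. The result has 1 disconnected region.

1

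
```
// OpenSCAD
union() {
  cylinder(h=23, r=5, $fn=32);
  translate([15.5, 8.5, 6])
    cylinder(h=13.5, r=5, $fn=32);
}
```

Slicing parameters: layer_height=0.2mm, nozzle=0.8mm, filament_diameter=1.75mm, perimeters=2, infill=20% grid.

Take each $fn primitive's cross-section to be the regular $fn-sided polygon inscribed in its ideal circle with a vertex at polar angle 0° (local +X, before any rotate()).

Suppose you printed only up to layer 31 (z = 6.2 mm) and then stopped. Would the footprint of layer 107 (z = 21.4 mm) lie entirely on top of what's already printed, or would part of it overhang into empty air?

entirely on top

Compare the two slices. At z = 6.2: the r=5 cylinder contributes a regular 32-gon of circumradius 5 (area = (32/2)·5.000²·sin(360°/32) = 78.04 mm²); the r=5 cylinder at (15.5, 8.5) contributes a regular 32-gon of circumradius 5 (area = (32/2)·5.000²·sin(360°/32) = 78.04 mm²); Combining (union): the 2 present regions are separate (no shared area or edge), so areas and boundary lengths simply add and each stays a separate island — area = 156.07 mm². At z = 21.4: the r=5 cylinder contributes a regular 32-gon of circumradius 5 (area = (32/2)·5.000²·sin(360°/32) = 78.04 mm²); the cylinder at (15.5, 8.5) is absent (z outside [6, 19.5]); Taking the union: only the r=5 cylinder is present, so the union is just that shape — area = 78.04 mm². Checking containment: the cross-section at z = 21.4 is a subset of the cross-section at z = 6.2.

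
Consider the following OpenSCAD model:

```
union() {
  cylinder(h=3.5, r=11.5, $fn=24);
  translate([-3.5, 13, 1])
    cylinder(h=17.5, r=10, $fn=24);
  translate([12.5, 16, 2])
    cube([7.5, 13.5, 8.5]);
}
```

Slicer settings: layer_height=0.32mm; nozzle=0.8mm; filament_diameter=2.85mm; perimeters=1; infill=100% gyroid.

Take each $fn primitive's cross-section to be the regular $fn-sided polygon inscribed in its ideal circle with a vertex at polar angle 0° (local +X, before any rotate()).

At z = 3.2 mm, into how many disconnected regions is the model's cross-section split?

2

At z = 3.2 mm: the cylinder: section is a regular 24-gon, circumradius r=11.5; the r=10 cylinder at (-3.5, 13) contributes a regular 24-gon of circumradius 10; the cube at (12.5, 16) is present — its section is the full 7.5×13.5 rectangle; Merging all regions: the regions partially overlap (shared area 91.09 mm²), so overlapping operands fuse into one piece — 2 connected regions. The result has 2 disconnected regions.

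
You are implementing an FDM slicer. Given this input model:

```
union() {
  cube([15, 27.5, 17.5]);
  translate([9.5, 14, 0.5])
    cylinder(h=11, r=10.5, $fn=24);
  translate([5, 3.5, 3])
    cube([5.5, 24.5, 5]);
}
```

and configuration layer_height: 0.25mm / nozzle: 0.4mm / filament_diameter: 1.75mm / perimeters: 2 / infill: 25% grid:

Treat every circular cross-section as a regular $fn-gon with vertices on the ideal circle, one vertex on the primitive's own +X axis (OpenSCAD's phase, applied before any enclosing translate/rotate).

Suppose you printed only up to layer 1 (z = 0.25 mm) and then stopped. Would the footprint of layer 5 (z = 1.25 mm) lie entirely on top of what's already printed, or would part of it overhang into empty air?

Compare the two slices. At z = 0.25: the cube is present — its section is the full 15×27.5 rectangle (area 412.50 mm²); the cylinder at (9.5, 14) does not reach this height (z outside [0.5, 11.5]); the cube at (5, 3.5) is absent (z outside [3, 8]); Taking the union: only the 15×27.5 cube is present, so the union is just that shape — area = 412.50 mm². At z = 1.25: the 15×27.5 cube contributes its full rectangle (area 412.50 mm²); the r=10.5 cylinder at (9.5, 14) contributes a regular 24-gon of circumradius 10.5 (area = (24/2)·10.500²·sin(360°/24) = 342.42 mm²); the cube at (5, 3.5) is not intersected at this z (z outside [3, 8]); Taking the union: the regions partially overlap — summed areas 754.92 mm² minus the doubly-counted overlap 275.06 mm² gives 479.86 mm² — area = 479.86 mm². Checking containment: at z = 1.25 the cross-section extends beyond the z = 0.25 cross-section by about 67.36 mm².

part overhangs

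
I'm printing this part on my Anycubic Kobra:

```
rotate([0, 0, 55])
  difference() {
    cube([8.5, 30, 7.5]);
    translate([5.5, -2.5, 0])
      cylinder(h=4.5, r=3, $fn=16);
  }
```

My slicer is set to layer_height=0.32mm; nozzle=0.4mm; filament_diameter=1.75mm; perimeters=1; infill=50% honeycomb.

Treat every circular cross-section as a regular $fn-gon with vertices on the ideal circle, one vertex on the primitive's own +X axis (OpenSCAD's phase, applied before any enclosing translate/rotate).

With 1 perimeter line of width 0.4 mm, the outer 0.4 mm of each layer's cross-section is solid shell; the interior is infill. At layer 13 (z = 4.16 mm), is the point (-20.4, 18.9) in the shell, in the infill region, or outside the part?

infill

At z = 4.16 mm: the cube (footprint 8.5×30) is included at this height; the r=3 cylinder at (5.5, -2.5) gives a regular 16-gon of circumradius 3 (constant along its height); After the difference (first − rest): starting from the 8.5×30 cube, the r=3 cylinder at (5.5, -2.5) partially overlaps it — only the 1.00 mm² overlap (of its 27.55 mm²) is removed, clipping the outline — 1 connected region; (whole slice rotated 55° about Z — lengths, areas and connectivity unchanged). Overall, the cross-section is a single solid region. Undo the 55° rotation: the query point maps to (3.781, 27.551) in the un-rotated model frame. The nearest boundary edge runs (0.00, 30.00)→(8.50, 30.00); distance from the point to it = 2.45 mm. The point is inside the cross-section and 2.45 mm from the nearest boundary — more than the 0.4 mm shell width (1 × 0.4), so it's in the infill interior.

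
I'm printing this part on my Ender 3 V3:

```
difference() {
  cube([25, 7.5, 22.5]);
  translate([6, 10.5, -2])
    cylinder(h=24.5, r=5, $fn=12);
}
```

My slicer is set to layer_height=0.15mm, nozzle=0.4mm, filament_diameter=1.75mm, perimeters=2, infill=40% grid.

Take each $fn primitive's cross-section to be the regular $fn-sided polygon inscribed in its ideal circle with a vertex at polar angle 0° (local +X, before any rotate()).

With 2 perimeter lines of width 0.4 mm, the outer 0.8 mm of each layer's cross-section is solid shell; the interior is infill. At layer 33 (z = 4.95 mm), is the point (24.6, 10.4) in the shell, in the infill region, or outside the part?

outside

At z = 4.95 mm: the 25×7.5 cube contributes its full rectangle; the r=5 cylinder at (6, 10.5) gives a regular 12-gon of circumradius 5 (constant along its height); Taking the first minus the rest: starting from the 25×7.5 cube, the r=5 cylinder at (6, 10.5) partially overlaps it — only the 10.09 mm² overlap (of its 75.00 mm²) is removed, clipping the outline — 1 connected region. Overall, the cross-section is a single solid region. The nearest boundary edge runs (9.83, 7.50)→(25.00, 7.50); distance from the point to it = 2.90 mm. The point is not inside any of the regions above, so it lies outside the cross-section (2.90 mm from the nearest boundary).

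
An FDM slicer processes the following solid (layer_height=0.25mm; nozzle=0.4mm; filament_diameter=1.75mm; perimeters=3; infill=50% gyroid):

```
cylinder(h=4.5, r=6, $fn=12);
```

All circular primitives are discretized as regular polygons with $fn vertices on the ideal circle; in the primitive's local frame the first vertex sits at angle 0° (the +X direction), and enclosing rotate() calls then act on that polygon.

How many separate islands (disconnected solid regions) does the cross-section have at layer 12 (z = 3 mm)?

1

At z = 3 mm: the r=6 cylinder gives a regular 12-gon of circumradius 6 (constant along its height). Overall, the cross-section is a single solid region. Island count = 1.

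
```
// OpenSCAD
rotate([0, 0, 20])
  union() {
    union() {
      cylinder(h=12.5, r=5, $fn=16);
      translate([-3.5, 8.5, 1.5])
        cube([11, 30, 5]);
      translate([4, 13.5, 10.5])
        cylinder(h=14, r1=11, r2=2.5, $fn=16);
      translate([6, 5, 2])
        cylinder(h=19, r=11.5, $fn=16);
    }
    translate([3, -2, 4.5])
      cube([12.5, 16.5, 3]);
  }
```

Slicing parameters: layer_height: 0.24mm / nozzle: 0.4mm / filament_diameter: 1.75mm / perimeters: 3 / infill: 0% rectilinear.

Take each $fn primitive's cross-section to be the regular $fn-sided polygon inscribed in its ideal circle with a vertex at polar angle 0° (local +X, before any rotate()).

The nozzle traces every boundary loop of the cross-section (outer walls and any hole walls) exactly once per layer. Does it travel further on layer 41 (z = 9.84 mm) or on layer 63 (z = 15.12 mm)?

layer 63 (z = 15.12 mm)

Layer 41 (z = 9.84): the r=5 cylinder contributes a regular 16-gon of circumradius 5 (perimeter = 2·16·5.000·sin(180°/16) = 31.21 mm); the cube at (-3.5, 8.5) does not reach this height (z outside [1.5, 6.5]); the cone at (4, 13.5) is absent (z outside [10.5, 24.5]); the r=11.5 cylinder at (6, 5) contributes a regular 16-gon of circumradius 11.5 (perimeter = 2·16·11.500·sin(180°/16) = 71.79 mm); Taking the union: the regions partially overlap (shared area 68.37 mm²), so the edge portions inside another operand are dropped and the merged outline is re-measured after clipping — boundary = 73.06 mm; the cube at (3, -2) does not reach this height (z outside [4.5, 7.5]); Taking the union: only that combined region is present, so the union is just that shape — boundary = 73.06 mm; (whole slice rotated 20° about Z — lengths, areas and connectivity unchanged). So its perimeter = 73.06 mm. Layer 63 (z = 15.12): the cylinder is absent (z outside [0, 12.5]); the cube at (-3.5, 8.5) is absent (z outside [1.5, 6.5]); the cone at (4, 13.5): at t=0.330 of its height the radius interpolates to r₁+(r₂−r₁)t = 8.195, giving a regular 16-gon of that circumradius (perimeter = 2·16·8.195·sin(180°/16) = 51.16 mm); the r=11.5 cylinder at (6, 5) gives a regular 16-gon of circumradius 11.5 (constant along its height) (perimeter = 2·16·11.500·sin(180°/16) = 71.79 mm); Taking the union: the regions partially overlap (shared area 128.24 mm²), so the edge portions inside another operand are dropped and the merged outline is re-measured after clipping — boundary = 80.88 mm; the cube at (3, -2) is not intersected at this z (z outside [4.5, 7.5]); Taking the union: only the result so far is present, so the union is just that shape — boundary = 80.88 mm; (rotated 20° about Z; rotation is an isometry so areas/perimeters/island counts are preserved). So its perimeter = 80.88 mm. Layer 63 is larger (80.88 vs 73.06 mm).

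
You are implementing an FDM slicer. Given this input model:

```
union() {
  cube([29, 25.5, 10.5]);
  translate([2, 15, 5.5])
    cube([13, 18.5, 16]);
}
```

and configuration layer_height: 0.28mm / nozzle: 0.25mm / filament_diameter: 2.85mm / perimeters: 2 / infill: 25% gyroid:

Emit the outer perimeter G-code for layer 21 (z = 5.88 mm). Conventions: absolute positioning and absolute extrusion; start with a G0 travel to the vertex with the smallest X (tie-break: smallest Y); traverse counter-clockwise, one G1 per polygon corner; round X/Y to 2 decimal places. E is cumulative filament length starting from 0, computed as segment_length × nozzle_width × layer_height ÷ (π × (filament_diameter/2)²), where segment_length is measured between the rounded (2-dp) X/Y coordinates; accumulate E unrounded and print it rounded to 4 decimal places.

G0 X0.00 Y0.00 Z5.88
G1 X29.00 Y0.00 E0.3182
G1 X29.00 Y25.50 E0.5980
G1 X15.00 Y25.50 E0.7516
G1 X15.00 Y33.50 E0.8394
G1 X2.00 Y33.50 E0.9821
G1 X2.00 Y25.50 E1.0699
G1 X0.00 Y25.50 E1.0918
G1 X0.00 Y0.00 E1.3716

At z = 5.88 mm: the cube (footprint 29×25.5) is included at this height; the 13×18.5 cube at (2, 15) contributes its full rectangle; Taking the union: the regions partially overlap (shared area 136.50 mm²), so overlapping operands fuse into one piece — 1 connected region. The outline is a single polygon with 8 vertices. Extrusion per mm of travel: 0.25 × 0.28 / (π × 1.425²) = 0.010973. Accumulating E over each segment gives final E = 1.3716.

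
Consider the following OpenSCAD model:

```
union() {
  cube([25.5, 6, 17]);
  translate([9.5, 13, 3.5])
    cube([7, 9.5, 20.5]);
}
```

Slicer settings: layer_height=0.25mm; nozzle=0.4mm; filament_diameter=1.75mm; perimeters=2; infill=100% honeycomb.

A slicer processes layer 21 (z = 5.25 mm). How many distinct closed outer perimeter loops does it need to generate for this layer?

2

At z = 5.25 mm: the cube is present — its section is the full 25.5×6 rectangle; the cube at (9.5, 13) is present — its section is the full 7×9.5 rectangle; Merging all regions: the 2 present regions are separate (no shared area or edge), so areas and boundary lengths simply add and each stays a separate island — 2 connected regions. The result has 2 disconnected regions.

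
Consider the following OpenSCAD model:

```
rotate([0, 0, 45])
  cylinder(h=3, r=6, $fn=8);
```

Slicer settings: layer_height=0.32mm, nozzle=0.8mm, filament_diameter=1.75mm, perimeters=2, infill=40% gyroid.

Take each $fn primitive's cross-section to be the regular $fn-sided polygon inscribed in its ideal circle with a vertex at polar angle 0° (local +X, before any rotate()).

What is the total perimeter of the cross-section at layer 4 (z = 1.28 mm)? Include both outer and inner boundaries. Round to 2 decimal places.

At z = 1.28 mm: the cylinder: section is a regular 8-gon, circumradius r=6 (perimeter = 2·8·6.000·sin(180°/8) = 36.74 mm); (rotated 45° about Z; rotation is an isometry so areas/perimeters/island counts are preserved). Overall, the cross-section is a single solid region. Total boundary length (outer) = 36.74 mm.

36.74 mm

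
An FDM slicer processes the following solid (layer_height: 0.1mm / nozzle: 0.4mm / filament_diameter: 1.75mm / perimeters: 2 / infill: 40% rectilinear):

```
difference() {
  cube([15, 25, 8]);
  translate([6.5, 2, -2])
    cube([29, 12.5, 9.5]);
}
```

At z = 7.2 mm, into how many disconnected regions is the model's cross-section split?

At z = 7.2 mm: the cube is present — its section is the full 15×25 rectangle; the cube at (6.5, 2) is present — its section is the full 29×12.5 rectangle; Subtracting the remaining from the first: starting from the 15×25 cube, the 29×12.5 cube at (6.5, 2) partially overlaps it — only the 106.25 mm² overlap (of its 362.50 mm²) is removed, clipping the outline — 1 connected region. The result has 1 disconnected region.

1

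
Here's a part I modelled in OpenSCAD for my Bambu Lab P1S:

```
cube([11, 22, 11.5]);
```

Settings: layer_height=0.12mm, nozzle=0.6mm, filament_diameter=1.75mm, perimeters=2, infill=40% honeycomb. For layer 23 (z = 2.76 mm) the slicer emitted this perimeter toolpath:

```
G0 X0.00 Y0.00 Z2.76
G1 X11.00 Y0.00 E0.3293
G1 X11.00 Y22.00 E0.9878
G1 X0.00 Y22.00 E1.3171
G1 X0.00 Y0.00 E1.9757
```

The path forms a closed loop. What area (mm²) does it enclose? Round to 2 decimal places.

242.00 mm²

Apply the shoelace formula to the sequence of (X, Y) vertices; enclosed area = 242.00 mm².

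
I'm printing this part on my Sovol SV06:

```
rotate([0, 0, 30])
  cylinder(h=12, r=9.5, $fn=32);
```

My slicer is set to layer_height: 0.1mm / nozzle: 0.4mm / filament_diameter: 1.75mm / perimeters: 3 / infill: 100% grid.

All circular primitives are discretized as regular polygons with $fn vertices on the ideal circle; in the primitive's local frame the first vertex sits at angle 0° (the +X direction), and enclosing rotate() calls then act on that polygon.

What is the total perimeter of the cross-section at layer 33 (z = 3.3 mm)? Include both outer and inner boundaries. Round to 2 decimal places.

59.59 mm

At z = 3.3 mm: the r=9.5 cylinder contributes a regular 32-gon of circumradius 9.5 (perimeter = 2·32·9.500·sin(180°/32) = 59.59 mm); (whole slice rotated 30° about Z — lengths, areas and connectivity unchanged). Overall, the cross-section is a single solid region. Total boundary length (outer) = 59.59 mm.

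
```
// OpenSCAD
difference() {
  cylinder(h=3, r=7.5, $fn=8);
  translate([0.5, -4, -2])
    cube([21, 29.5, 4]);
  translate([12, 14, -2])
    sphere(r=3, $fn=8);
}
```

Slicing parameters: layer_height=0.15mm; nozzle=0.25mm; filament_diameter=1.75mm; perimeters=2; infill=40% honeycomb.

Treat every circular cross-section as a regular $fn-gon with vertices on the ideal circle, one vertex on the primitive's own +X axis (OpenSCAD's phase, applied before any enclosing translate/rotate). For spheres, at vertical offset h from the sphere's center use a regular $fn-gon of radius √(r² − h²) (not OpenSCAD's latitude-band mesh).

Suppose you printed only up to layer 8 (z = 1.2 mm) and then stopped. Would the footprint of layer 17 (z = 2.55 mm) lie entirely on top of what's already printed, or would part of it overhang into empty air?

Compare the two slices. At z = 1.2: the r=7.5 cylinder contributes a regular 8-gon of circumradius 7.5 (area = (8/2)·7.500²·sin(360°/8) = 159.10 mm²); the cube at (0.5, -4) is present — its section is the full 21×29.5 rectangle (area 619.50 mm²); the sphere at (12, 14) is absent (|z−center|=3.200 > r=3); After the difference (first − rest): starting from the r=7.5 cylinder (159.10 mm²), the 21×29.5 cube at (0.5, -4) partially overlaps it — only the 60.76 mm² overlap (of its 619.50 mm²) is removed, clipping the outline — area = 98.34 mm². At z = 2.55: the r=7.5 cylinder contributes a regular 8-gon of circumradius 7.5 (area = (8/2)·7.500²·sin(360°/8) = 159.10 mm²); the cube at (0.5, -4) is not intersected at this z (z outside [-2, 2]); the sphere at (12, 14) is not intersected at this z (|z−center|=4.550 > r=3); After the difference (first − rest): none of the subtracted shapes is present at this height, so the r=7.5 cylinder is unchanged — area = 159.10 mm². Checking containment: at z = 2.55 the cross-section extends beyond the z = 1.2 cross-section by about 60.76 mm².

part overhangs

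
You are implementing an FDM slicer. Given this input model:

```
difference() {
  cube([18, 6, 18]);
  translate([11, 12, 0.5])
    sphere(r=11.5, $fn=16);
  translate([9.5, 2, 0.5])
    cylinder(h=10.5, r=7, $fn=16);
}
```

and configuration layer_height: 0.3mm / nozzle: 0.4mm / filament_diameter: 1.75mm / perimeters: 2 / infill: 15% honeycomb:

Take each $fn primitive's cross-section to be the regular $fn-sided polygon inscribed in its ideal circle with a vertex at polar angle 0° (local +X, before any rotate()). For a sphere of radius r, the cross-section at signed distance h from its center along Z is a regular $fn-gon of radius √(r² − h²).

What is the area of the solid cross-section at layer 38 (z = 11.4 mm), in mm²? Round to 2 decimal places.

At z = 11.4 mm: the cube (footprint 18×6) is included at this height (area 108.00 mm²); the r=11.5 sphere at (11, 12) contributes a regular 16-gon of circumradius √(11.5²−10.9²) = 3.666 (area = (16/2)·3.666²·sin(360°/16) = 41.15 mm²); the cylinder at (9.5, 2) is absent (z outside [0.5, 11]); Subtracting the remaining from the first: starting from the 18×6 cube (108.00 mm²), the r=11.5 sphere at (11, 12) misses the remaining region (no effect) — area = 108.00 mm². Overall, the cross-section is a single solid region. Net area = 108.00 mm².

108.00 mm²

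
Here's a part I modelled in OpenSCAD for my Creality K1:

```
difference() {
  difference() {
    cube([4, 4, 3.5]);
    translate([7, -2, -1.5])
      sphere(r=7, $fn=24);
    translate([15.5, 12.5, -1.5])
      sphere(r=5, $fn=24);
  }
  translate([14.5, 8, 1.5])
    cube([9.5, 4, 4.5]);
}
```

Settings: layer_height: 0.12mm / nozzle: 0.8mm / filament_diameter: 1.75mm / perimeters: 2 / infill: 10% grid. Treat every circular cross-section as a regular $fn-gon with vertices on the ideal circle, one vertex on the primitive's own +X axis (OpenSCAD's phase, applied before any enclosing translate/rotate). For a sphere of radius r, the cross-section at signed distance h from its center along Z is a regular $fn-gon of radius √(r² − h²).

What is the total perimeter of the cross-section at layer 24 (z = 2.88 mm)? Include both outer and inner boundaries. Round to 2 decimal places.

14.75 mm

At z = 2.88 mm: the cube is present — its section is the full 4×4 rectangle (perimeter 16.00 mm); the r=7 sphere at (7, -2) contributes a regular 24-gon of circumradius √(7²−4.38²) = 5.460 (perimeter = 2·24·5.460·sin(180°/24) = 34.21 mm); the r=5 sphere at (15.5, 12.5) contributes a regular 24-gon of circumradius √(5²−4.38²) = 2.412 (perimeter = 2·24·2.412·sin(180°/24) = 15.11 mm); Taking the first minus the rest: starting from the 4×4 cube, the r=7 sphere at (7, -2) partially overlaps it — only the 3.12 mm² overlap (of its 92.60 mm²) is removed, clipping the outline; the r=5 sphere at (15.5, 12.5) misses the remaining region (no effect) — boundary = 14.75 mm; the cube at (14.5, 8) (footprint 9.5×4) is included at this height (perimeter 27.00 mm); Subtracting the remaining from the first: starting from that combined region, the 9.5×4 cube at (14.5, 8) misses the remaining region (no effect) — boundary = 14.75 mm. Overall, the cross-section is a single solid region. Total boundary length (outer) = 14.75 mm.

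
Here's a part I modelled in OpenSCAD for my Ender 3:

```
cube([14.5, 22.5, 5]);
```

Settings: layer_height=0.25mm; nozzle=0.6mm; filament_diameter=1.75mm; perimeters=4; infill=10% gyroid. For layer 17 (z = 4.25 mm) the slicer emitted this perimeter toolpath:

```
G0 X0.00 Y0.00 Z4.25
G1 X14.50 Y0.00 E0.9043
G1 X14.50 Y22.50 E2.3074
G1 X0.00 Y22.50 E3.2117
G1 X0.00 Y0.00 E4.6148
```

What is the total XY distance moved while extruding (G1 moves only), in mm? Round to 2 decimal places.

74.00 mm

Sum the Euclidean lengths of each G1 segment: total = 74.00 mm.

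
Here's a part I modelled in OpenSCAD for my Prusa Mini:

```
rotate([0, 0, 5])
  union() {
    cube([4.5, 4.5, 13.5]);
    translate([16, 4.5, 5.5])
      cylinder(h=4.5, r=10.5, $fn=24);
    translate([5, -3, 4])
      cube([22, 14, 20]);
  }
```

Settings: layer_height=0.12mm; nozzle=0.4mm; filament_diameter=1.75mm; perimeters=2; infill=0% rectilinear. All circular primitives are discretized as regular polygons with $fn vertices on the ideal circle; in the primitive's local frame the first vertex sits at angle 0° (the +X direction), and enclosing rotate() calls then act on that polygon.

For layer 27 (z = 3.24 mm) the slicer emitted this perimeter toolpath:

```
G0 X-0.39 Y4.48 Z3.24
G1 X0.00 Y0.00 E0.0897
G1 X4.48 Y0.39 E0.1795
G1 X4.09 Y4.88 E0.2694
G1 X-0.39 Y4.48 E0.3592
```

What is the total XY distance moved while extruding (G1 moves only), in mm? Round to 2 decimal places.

18.00 mm

Sum the Euclidean lengths of each G1 segment: total = 18.00 mm.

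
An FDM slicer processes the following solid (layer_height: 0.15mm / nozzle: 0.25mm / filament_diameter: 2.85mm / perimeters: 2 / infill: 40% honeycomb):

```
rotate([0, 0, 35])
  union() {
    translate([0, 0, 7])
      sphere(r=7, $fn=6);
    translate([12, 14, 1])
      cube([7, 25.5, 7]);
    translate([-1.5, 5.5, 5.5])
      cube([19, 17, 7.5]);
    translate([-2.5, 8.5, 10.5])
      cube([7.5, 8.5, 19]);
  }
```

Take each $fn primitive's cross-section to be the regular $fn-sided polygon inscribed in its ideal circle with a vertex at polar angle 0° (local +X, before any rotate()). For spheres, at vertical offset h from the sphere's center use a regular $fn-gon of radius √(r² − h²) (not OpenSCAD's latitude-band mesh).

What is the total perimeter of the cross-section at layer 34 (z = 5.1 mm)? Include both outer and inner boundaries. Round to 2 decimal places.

105.42 mm

At z = 5.1 mm: the r=7 sphere slices to a regular 6-gon of circumradius 6.737 (√(r²−h²) with h=1.9 from center) (perimeter = 2·6·6.737·sin(180°/6) = 40.42 mm); the 7×25.5 cube at (12, 14) contributes its full rectangle (perimeter 65.00 mm); the cube at (-1.5, 5.5) is absent (z outside [5.5, 13]); the cube at (-2.5, 8.5) does not reach this height (z outside [10.5, 29.5]); Combining (union): the 2 present regions are separate (no shared area or edge), so areas and boundary lengths simply add and each stays a separate island — boundary = 105.42 mm; (whole slice rotated 35° about Z — lengths, areas and connectivity unchanged). Overall, the cross-section has 2 separate islands. Total boundary length (outer) = 105.42 mm.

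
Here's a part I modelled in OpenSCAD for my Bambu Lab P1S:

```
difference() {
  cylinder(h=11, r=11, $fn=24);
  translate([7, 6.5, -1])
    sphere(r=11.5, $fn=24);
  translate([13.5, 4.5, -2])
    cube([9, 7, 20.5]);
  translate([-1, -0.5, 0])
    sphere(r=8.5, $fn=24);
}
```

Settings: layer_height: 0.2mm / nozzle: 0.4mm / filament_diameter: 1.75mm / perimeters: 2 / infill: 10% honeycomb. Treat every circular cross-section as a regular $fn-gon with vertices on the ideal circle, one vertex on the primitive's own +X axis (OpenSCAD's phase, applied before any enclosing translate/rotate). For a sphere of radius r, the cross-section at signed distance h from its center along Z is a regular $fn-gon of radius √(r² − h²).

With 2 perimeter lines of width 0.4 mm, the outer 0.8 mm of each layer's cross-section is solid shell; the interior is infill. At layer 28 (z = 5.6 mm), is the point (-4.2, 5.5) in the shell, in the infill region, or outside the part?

shell

At z = 5.6 mm: the r=11 cylinder gives a regular 24-gon of circumradius 11 (constant along its height); the sphere at (7, 6.5): section is a regular 24-gon, circumradius = √(r²−h²) = √(11.5²−6.6²) = 9.418; the 9×7 cube at (13.5, 4.5) contributes its full rectangle; the r=8.5 sphere at (-1, -0.5) slices to a regular 24-gon of circumradius 6.395 (√(r²−h²) with h=5.6 from center); Taking the first minus the rest: starting from the r=11 cylinder, the r=11.5 sphere at (7, 6.5) partially overlaps it — only the 136.16 mm² overlap (of its 275.46 mm²) is removed, clipping the outline; the 9×7 cube at (13.5, 4.5) misses the remaining region (no effect); the r=8.5 sphere at (-1, -0.5) partially overlaps it — only the 87.40 mm² overlap (of its 127.00 mm²) is removed, clipping the outline — 1 connected region. Overall, the cross-section is a single solid region. The nearest boundary edge runs (-2.66, 5.68)→(-4.20, 5.04); distance from the point to it = 0.43 mm. The point is inside the cross-section, 0.43 mm from the nearest boundary — within the 0.8 mm shell band (2 × 0.4).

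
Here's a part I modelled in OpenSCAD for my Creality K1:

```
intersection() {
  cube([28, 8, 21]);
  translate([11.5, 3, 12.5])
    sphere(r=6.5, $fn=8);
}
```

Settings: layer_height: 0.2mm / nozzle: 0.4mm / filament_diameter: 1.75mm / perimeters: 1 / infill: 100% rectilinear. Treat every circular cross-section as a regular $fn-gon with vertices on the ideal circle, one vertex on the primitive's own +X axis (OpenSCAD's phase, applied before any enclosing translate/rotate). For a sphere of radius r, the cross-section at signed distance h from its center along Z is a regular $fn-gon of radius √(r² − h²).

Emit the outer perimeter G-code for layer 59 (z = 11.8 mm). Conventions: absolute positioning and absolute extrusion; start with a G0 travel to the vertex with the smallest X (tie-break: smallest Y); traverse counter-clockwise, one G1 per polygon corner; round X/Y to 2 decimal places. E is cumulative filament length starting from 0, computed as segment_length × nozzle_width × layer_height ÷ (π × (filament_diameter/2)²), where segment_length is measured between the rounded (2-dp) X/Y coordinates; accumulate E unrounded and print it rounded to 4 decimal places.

At z = 11.8 mm: the 28×8 cube contributes its full rectangle; the r=6.5 sphere at (11.5, 3) contributes a regular 8-gon of circumradius √(6.5²−0.7²) = 6.462; Keeping only the common overlap: the r=6.5 sphere at (11.5, 3) partially overlaps the 28×8 cube; clipping to the common part keeps 88.94 mm² — 1 connected region. The outline is a single polygon with 8 vertices. Extrusion per mm of travel: 0.4 × 0.2 / (π × 0.875²) = 0.033260. Accumulating E over each segment gives final E = 1.2018.

G0 X5.04 Y3.00 Z11.80
G1 X6.28 Y0.00 E0.1080
G1 X16.72 Y0.00 E0.4552
G1 X17.96 Y3.00 E0.5632
G1 X16.07 Y7.57 E0.7277
G1 X15.03 Y8.00 E0.7651
G1 X7.97 Y8.00 E0.9999
G1 X6.93 Y7.57 E1.0373
G1 X5.04 Y3.00 E1.2018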